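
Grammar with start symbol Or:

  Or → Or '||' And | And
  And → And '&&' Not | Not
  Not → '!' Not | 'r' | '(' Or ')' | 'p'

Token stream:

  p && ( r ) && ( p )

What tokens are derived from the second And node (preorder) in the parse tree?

p && ( r )

[Or [And [And [And [Not p]] && [Not ( [Or [And [Not r]]] )]] && [Not ( [Or [And [Not p]]] )]]]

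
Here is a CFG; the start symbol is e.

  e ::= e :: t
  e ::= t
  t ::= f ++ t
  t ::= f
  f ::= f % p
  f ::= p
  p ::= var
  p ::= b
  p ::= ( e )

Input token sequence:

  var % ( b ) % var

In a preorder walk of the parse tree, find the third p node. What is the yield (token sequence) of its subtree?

b

[e [t [f [f [f [p var]] % [p ( [e [t [f [p b]]]] )]] % [p var]]]]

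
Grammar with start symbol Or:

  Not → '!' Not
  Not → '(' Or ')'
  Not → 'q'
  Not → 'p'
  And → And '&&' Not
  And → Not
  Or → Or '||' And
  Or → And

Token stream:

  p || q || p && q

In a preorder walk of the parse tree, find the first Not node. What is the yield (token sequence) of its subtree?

[Or [Or [Or [And [Not p]]] || [And [Not q]]] || [And [And [Not p]] && [Not q]]]

p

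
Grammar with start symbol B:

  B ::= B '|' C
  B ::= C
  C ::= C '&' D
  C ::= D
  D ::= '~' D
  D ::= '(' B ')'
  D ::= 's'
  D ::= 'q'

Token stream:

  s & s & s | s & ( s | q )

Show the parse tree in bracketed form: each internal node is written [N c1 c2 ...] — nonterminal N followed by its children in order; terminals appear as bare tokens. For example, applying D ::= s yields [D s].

B
B | C
C | C
C & D | C
C & D & D | C
D & D & D | C
s & D & D | C
s & s & D | C
s & s & s | C
s & s & s | C & D
s & s & s | D & D
s & s & s | s & D
s & s & s | s & ( B )
s & s & s | s & ( B | C )
s & s & s | s & ( C | C )
s & s & s | s & ( D | C )
s & s & s | s & ( s | C )
s & s & s | s & ( s | D )
s & s & s | s & ( s | q )

[B [B [C [C [C [D s]] & [D s]] & [D s]]] | [C [C [D s]] & [D ( [B [B [C [D s]]] | [C [D q]]] )]]]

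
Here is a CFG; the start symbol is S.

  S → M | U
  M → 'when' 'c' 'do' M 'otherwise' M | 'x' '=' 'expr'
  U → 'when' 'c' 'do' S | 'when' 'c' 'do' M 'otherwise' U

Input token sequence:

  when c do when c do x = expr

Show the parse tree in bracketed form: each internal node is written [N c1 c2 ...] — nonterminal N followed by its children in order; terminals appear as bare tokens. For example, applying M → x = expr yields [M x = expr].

[S [U when c do [S [U when c do [S [M x = expr]]]]]]

S
U
when c do S
when c do U
when c do when c do S
when c do when c do M
when c do when c do x = expr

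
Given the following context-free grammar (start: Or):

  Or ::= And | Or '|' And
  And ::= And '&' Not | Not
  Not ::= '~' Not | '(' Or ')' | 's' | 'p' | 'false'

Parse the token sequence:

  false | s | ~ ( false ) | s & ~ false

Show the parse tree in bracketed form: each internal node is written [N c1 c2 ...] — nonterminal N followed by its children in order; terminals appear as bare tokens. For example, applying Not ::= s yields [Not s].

[Or [Or [Or [Or [And [Not false]]] | [And [Not s]]] | [And [Not ~ [Not ( [Or [And [Not false]]] )]]]] | [And [And [Not s]] & [Not ~ [Not false]]]]

Or
Or | And
Or | And | And
Or | And | And | And
And | And | And | And
Not | And | And | And
false | And | And | And
false | Not | And | And
false | s | And | And
false | s | Not | And
false | s | ~ Not | And
false | s | ~ ( Or ) | And
false | s | ~ ( And ) | And
false | s | ~ ( Not ) | And
false | s | ~ ( false ) | And
false | s | ~ ( false ) | And & Not
false | s | ~ ( false ) | Not & Not
false | s | ~ ( false ) | s & Not
false | s | ~ ( false ) | s & ~ Not
false | s | ~ ( false ) | s & ~ false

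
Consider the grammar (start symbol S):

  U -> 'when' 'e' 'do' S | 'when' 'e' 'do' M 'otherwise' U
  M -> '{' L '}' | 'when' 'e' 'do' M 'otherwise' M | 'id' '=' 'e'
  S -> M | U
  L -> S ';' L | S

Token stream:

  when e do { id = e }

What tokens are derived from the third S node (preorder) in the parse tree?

id = e

[S [U when e do [S [M { [L [S [M id = e]]] }]]]]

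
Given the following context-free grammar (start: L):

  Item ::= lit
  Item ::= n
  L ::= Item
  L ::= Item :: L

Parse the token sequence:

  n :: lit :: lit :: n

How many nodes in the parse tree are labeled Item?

[L [Item n] :: [L [Item lit] :: [L [Item lit] :: [L [Item n]]]]]

4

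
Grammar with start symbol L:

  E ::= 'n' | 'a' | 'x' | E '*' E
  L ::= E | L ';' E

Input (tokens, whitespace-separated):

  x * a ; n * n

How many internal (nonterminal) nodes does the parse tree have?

[L [L [E [E x] * [E a]]] ; [E [E n] * [E n]]]

8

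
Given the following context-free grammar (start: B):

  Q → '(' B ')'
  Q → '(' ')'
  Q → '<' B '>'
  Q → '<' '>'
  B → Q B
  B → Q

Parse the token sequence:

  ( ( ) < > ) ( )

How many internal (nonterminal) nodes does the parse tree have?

[B [Q ( [B [Q ( )] [B [Q < >]]] )] [B [Q ( )]]]

8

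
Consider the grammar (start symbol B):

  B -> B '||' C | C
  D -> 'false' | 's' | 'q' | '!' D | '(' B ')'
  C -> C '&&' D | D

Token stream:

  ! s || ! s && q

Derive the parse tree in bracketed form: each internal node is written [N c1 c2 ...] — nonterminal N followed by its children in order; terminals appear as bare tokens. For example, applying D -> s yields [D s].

B
B || C
C || C
D || C
! D || C
! s || C
! s || C && D
! s || D && D
! s || ! D && D
! s || ! s && D
! s || ! s && q

[B [B [C [D ! [D s]]]] || [C [C [D ! [D s]]] && [D q]]]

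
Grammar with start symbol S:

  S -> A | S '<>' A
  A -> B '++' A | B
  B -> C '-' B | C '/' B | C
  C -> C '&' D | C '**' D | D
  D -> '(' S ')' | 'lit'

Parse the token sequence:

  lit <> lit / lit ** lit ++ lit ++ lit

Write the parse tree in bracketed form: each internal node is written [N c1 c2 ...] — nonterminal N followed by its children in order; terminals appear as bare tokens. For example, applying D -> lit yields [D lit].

S
S <> A
A <> A
B <> A
C <> A
D <> A
lit <> A
lit <> B ++ A
lit <> C / B ++ A
lit <> D / B ++ A
lit <> lit / B ++ A
lit <> lit / C ++ A
lit <> lit / C ** D ++ A
lit <> lit / D ** D ++ A
lit <> lit / lit ** D ++ A
lit <> lit / lit ** lit ++ A
lit <> lit / lit ** lit ++ B ++ A
lit <> lit / lit ** lit ++ C ++ A
lit <> lit / lit ** lit ++ D ++ A
lit <> lit / lit ** lit ++ lit ++ A
lit <> lit / lit ** lit ++ lit ++ B
lit <> lit / lit ** lit ++ lit ++ C
lit <> lit / lit ** lit ++ lit ++ D
lit <> lit / lit ** lit ++ lit ++ lit

[S [S [A [B [C [D lit]]]]] <> [A [B [C [D lit]] / [B [C [C [D lit]] ** [D lit]]]] ++ [A [B [C [D lit]]] ++ [A [B [C [D lit]]]]]]]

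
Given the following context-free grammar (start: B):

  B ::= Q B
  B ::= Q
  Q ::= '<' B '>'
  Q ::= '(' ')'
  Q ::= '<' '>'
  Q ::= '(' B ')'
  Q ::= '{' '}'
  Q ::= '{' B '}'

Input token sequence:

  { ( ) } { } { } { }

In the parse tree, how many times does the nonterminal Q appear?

5

[B [Q { [B [Q ( )]] }] [B [Q { }] [B [Q { }] [B [Q { }]]]]]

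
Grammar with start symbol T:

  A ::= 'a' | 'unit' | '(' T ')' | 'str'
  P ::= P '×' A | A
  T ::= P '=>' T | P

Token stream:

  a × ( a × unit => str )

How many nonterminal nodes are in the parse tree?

13

[T [P [P [A a]] × [A ( [T [P [P [A a]] × [A unit]] => [T [P [A str]]]] )]]]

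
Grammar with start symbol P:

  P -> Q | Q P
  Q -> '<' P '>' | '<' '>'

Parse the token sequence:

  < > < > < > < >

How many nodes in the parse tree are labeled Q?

4

[P [Q < >] [P [Q < >] [P [Q < >] [P [Q < >]]]]]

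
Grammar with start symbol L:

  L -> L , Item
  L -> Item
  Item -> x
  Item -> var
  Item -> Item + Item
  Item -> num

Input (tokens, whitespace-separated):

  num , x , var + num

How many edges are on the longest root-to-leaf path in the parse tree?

4

[L [L [L [Item num]] , [Item x]] , [Item [Item var] + [Item num]]]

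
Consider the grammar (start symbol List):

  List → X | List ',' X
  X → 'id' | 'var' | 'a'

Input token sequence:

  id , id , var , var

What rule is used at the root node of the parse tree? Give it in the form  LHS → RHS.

[List [List [List [List [X id]] , [X id]] , [X var]] , [X var]]

List → List ',' X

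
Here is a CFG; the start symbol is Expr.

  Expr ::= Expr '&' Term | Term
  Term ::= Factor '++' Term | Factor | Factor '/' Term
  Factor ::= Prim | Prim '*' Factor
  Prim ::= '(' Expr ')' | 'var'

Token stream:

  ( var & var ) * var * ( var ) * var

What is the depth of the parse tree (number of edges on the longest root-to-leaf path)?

10

[Expr [Term [Factor [Prim ( [Expr [Expr [Term [Factor [Prim var]]]] & [Term [Factor [Prim var]]]] )] * [Factor [Prim var] * [Factor [Prim ( [Expr [Term [Factor [Prim var]]]] )] * [Factor [Prim var]]]]]]]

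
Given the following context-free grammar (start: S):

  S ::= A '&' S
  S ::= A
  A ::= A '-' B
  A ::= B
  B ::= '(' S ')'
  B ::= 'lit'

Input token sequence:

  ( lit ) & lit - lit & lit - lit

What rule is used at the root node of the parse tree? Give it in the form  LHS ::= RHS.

[S [A [B ( [S [A [B lit]]] )]] & [S [A [A [B lit]] - [B lit]] & [S [A [A [B lit]] - [B lit]]]]]

S ::= A '&' S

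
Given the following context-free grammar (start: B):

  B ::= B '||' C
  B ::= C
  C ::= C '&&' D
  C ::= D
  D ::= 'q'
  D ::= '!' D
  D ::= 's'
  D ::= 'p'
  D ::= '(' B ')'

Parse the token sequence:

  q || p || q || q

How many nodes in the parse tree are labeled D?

4

[B [B [B [B [C [D q]]] || [C [D p]]] || [C [D q]]] || [C [D q]]]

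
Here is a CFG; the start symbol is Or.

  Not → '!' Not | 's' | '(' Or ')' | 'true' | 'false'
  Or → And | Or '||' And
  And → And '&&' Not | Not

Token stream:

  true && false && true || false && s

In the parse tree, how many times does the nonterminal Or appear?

2

[Or [Or [And [And [And [Not true]] && [Not false]] && [Not true]]] || [And [And [Not false]] && [Not s]]]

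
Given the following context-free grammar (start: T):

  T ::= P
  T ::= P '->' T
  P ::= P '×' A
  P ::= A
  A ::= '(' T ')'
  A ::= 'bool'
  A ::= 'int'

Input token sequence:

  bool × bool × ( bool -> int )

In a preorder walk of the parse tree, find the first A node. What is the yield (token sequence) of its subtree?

bool

[T [P [P [P [A bool]] × [A bool]] × [A ( [T [P [A bool]] -> [T [P [A int]]]] )]]]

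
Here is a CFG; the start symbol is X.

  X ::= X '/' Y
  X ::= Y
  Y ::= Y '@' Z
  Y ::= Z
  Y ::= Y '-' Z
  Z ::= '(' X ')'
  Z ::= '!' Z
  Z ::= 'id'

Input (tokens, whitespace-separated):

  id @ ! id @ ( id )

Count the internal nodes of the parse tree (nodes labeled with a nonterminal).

[X [Y [Y [Y [Z id]] @ [Z ! [Z id]]] @ [Z ( [X [Y [Z id]]] )]]]

11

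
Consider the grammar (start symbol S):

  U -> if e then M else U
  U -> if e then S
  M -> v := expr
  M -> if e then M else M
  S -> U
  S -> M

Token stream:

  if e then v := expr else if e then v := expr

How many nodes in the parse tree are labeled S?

[S [U if e then [M v := expr] else [U if e then [S [M v := expr]]]]]

2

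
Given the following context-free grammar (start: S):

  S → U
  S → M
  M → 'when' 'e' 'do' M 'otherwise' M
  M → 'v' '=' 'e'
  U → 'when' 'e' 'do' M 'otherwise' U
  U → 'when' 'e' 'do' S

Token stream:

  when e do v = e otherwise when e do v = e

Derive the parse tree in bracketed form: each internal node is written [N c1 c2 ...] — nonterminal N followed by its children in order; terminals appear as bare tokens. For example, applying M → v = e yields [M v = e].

[S [U when e do [M v = e] otherwise [U when e do [S [M v = e]]]]]

S
U
when e do M otherwise U
when e do v = e otherwise U
when e do v = e otherwise when e do S
when e do v = e otherwise when e do M
when e do v = e otherwise when e do v = e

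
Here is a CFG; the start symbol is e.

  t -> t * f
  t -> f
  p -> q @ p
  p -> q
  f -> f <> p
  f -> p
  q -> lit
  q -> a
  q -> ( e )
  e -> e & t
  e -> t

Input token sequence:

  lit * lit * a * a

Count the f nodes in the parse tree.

[e [t [t [t [t [f [p [q lit]]]] * [f [p [q lit]]]] * [f [p [q a]]]] * [f [p [q a]]]]]

4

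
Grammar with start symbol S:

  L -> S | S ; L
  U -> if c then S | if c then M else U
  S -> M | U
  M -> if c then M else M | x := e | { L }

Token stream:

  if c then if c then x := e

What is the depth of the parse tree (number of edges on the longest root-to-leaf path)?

6

[S [U if c then [S [U if c then [S [M x := e]]]]]]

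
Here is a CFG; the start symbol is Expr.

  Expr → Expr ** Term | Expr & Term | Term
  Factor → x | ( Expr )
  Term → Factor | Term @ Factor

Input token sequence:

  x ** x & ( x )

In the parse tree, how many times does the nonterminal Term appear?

[Expr [Expr [Expr [Term [Factor x]]] ** [Term [Factor x]]] & [Term [Factor ( [Expr [Term [Factor x]]] )]]]

4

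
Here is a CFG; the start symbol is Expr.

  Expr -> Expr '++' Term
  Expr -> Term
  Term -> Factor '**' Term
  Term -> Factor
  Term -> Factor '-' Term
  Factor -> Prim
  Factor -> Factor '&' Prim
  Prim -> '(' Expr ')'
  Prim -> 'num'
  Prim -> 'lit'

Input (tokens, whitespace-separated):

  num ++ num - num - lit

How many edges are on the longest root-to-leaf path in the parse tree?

[Expr [Expr [Term [Factor [Prim num]]]] ++ [Term [Factor [Prim num]] - [Term [Factor [Prim num]] - [Term [Factor [Prim lit]]]]]]

6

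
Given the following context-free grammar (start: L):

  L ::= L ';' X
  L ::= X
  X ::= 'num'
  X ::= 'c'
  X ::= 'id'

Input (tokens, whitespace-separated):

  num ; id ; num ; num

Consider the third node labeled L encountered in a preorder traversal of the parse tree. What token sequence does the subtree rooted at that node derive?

[L [L [L [L [X num]] ; [X id]] ; [X num]] ; [X num]]

num ; id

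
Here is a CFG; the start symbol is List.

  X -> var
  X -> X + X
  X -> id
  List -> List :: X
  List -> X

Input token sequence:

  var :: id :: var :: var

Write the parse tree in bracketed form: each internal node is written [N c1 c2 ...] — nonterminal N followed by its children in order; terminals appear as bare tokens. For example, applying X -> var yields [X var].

[List [List [List [List [X var]] :: [X id]] :: [X var]] :: [X var]]

List
List :: X
List :: X :: X
List :: X :: X :: X
X :: X :: X :: X
var :: X :: X :: X
var :: id :: X :: X
var :: id :: var :: X
var :: id :: var :: var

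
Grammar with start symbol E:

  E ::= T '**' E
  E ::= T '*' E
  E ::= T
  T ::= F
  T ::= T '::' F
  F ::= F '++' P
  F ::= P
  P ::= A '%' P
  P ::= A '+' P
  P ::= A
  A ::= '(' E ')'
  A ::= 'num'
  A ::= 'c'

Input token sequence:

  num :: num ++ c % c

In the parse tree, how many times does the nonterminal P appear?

4

[E [T [T [F [P [A num]]]] :: [F [F [P [A num]]] ++ [P [A c] % [P [A c]]]]]]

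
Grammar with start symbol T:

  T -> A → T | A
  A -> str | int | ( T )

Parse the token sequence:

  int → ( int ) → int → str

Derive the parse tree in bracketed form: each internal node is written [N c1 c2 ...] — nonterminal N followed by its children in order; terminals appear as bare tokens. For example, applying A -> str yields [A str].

T
A → T
int → T
int → A → T
int → ( T ) → T
int → ( A ) → T
int → ( int ) → T
int → ( int ) → A → T
int → ( int ) → int → T
int → ( int ) → int → A
int → ( int ) → int → str

[T [A int] → [T [A ( [T [A int]] )] → [T [A int] → [T [A str]]]]]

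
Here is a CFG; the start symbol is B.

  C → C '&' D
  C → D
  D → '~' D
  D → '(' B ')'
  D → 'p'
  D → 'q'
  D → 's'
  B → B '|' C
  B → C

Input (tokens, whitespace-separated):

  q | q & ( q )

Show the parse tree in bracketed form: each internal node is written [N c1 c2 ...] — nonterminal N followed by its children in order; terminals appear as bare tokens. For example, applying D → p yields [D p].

[B [B [C [D q]]] | [C [C [D q]] & [D ( [B [C [D q]]] )]]]

B
B | C
C | C
D | C
q | C
q | C & D
q | D & D
q | q & D
q | q & ( B )
q | q & ( C )
q | q & ( D )
q | q & ( q )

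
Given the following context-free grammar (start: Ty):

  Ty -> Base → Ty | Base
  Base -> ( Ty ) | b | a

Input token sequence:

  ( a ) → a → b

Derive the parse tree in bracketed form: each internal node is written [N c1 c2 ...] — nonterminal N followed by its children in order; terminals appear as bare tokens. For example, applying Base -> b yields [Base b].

Ty
Base → Ty
( Ty ) → Ty
( Base ) → Ty
( a ) → Ty
( a ) → Base → Ty
( a ) → a → Ty
( a ) → a → Base
( a ) → a → b

[Ty [Base ( [Ty [Base a]] )] → [Ty [Base a] → [Ty [Base b]]]]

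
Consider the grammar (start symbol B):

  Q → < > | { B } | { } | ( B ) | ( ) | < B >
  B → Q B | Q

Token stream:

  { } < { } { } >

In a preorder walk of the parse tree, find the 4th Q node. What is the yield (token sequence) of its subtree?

[B [Q { }] [B [Q < [B [Q { }] [B [Q { }]]] >]]]

{ }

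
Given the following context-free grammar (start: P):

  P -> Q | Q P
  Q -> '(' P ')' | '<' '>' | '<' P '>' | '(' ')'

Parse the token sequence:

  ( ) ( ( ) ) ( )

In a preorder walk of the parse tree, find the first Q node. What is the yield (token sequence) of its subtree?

[P [Q ( )] [P [Q ( [P [Q ( )]] )] [P [Q ( )]]]]

( )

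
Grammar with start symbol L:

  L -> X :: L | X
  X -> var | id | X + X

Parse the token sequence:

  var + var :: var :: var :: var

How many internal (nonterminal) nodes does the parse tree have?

[L [X [X var] + [X var]] :: [L [X var] :: [L [X var] :: [L [X var]]]]]

10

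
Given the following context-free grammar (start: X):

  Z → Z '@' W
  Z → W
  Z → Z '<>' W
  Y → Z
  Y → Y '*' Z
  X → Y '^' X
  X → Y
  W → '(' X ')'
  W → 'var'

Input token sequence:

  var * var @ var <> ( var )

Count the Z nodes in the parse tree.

[X [Y [Y [Z [W var]]] * [Z [Z [Z [W var]] @ [W var]] <> [W ( [X [Y [Z [W var]]]] )]]]]

5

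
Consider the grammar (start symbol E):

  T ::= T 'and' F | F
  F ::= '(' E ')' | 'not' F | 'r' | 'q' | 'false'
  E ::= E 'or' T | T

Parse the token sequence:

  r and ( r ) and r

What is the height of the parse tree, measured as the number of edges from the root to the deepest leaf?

7

[E [T [T [T [F r]] and [F ( [E [T [F r]]] )]] and [F r]]]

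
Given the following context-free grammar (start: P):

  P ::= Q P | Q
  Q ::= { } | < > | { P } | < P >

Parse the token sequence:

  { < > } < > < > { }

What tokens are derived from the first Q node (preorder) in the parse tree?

[P [Q { [P [Q < >]] }] [P [Q < >] [P [Q < >] [P [Q { }]]]]]

{ < > }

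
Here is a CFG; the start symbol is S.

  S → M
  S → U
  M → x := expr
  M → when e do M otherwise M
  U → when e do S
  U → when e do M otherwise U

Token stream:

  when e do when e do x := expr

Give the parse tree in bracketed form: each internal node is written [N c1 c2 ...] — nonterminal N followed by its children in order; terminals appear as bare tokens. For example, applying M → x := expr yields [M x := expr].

S
U
when e do S
when e do U
when e do when e do S
when e do when e do M
when e do when e do x := expr

[S [U when e do [S [U when e do [S [M x := expr]]]]]]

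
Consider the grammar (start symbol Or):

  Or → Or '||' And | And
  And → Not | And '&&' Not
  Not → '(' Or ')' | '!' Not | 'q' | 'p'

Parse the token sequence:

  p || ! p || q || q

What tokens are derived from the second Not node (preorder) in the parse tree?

[Or [Or [Or [Or [And [Not p]]] || [And [Not ! [Not p]]]] || [And [Not q]]] || [And [Not q]]]

! p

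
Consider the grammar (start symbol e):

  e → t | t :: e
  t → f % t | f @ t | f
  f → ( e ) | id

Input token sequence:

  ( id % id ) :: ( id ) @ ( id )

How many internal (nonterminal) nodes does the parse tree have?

[e [t [f ( [e [t [f id] % [t [f id]]]] )]] :: [e [t [f ( [e [t [f id]]] )] @ [t [f ( [e [t [f id]]] )]]]]]

19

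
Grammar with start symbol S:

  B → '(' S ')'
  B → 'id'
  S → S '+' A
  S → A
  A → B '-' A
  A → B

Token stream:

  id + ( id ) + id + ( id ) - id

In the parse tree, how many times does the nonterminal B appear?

7

[S [S [S [S [A [B id]]] + [A [B ( [S [A [B id]]] )]]] + [A [B id]]] + [A [B ( [S [A [B id]]] )] - [A [B id]]]]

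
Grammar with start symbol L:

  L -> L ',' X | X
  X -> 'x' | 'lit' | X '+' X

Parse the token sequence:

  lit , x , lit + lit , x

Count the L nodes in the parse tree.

4

[L [L [L [L [X lit]] , [X x]] , [X [X lit] + [X lit]]] , [X x]]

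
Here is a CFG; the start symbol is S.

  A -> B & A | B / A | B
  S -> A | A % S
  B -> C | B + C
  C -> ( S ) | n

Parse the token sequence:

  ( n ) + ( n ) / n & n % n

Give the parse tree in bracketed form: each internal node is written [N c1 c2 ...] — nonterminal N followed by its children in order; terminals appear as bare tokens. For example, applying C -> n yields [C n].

[S [A [B [B [C ( [S [A [B [C n]]]] )]] + [C ( [S [A [B [C n]]]] )]] / [A [B [C n]] & [A [B [C n]]]]] % [S [A [B [C n]]]]]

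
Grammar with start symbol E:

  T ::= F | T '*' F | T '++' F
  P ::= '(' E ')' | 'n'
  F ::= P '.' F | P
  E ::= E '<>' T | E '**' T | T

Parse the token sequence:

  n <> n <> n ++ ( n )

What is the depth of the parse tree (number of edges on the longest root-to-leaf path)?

[E [E [E [T [F [P n]]]] <> [T [F [P n]]]] <> [T [T [F [P n]]] ++ [F [P ( [E [T [F [P n]]]] )]]]]

8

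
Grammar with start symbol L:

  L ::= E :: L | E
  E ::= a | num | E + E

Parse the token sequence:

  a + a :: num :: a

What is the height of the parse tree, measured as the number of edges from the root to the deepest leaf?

[L [E [E a] + [E a]] :: [L [E num] :: [L [E a]]]]

4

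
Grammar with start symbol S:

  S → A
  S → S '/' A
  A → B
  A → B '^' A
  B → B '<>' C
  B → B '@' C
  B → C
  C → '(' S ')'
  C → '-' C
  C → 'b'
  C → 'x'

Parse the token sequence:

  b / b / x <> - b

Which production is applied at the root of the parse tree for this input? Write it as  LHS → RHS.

[S [S [S [A [B [C b]]]] / [A [B [C b]]]] / [A [B [B [C x]] <> [C - [C b]]]]]

S → S '/' A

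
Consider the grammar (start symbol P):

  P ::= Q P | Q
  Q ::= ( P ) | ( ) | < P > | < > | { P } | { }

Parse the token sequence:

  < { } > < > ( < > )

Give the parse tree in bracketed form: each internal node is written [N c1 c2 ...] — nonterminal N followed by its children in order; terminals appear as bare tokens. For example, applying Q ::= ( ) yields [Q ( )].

P
Q P
< P > P
< Q > P
< { } > P
< { } > Q P
< { } > < > P
< { } > < > Q
< { } > < > ( P )
< { } > < > ( Q )
< { } > < > ( < > )

[P [Q < [P [Q { }]] >] [P [Q < >] [P [Q ( [P [Q < >]] )]]]]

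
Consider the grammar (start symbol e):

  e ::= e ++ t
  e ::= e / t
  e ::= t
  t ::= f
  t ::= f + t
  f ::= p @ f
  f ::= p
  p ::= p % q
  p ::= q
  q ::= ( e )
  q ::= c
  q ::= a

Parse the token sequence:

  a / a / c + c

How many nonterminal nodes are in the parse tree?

19

[e [e [e [t [f [p [q a]]]]] / [t [f [p [q a]]]]] / [t [f [p [q c]]] + [t [f [p [q c]]]]]]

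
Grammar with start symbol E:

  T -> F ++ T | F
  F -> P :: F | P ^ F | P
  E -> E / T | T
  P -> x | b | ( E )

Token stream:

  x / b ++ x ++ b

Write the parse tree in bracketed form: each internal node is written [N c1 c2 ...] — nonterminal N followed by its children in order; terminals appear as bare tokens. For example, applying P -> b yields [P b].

[E [E [T [F [P x]]]] / [T [F [P b]] ++ [T [F [P x]] ++ [T [F [P b]]]]]]

E
E / T
T / T
F / T
P / T
x / T
x / F ++ T
x / P ++ T
x / b ++ T
x / b ++ F ++ T
x / b ++ P ++ T
x / b ++ x ++ T
x / b ++ x ++ F
x / b ++ x ++ P
x / b ++ x ++ b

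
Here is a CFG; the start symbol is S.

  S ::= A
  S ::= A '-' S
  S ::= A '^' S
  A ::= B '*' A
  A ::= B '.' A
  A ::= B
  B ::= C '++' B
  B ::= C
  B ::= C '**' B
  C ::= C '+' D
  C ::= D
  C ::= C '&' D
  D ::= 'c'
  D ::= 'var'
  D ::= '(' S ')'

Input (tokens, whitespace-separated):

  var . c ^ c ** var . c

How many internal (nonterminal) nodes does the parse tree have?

21

[S [A [B [C [D var]]] . [A [B [C [D c]]]]] ^ [S [A [B [C [D c]] ** [B [C [D var]]]] . [A [B [C [D c]]]]]]]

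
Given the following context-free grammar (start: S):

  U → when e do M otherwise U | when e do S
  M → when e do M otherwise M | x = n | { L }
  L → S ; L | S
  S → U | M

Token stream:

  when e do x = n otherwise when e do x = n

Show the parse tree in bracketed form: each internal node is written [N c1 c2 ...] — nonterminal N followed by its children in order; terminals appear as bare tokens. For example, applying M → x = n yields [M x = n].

S
U
when e do M otherwise U
when e do x = n otherwise U
when e do x = n otherwise when e do S
when e do x = n otherwise when e do M
when e do x = n otherwise when e do x = n

[S [U when e do [M x = n] otherwise [U when e do [S [M x = n]]]]]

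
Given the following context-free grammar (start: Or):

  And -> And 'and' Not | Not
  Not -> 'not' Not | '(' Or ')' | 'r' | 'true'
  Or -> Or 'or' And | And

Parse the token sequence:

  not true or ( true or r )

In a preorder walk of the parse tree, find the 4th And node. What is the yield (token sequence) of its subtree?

r

[Or [Or [And [Not not [Not true]]]] or [And [Not ( [Or [Or [And [Not true]]] or [And [Not r]]] )]]]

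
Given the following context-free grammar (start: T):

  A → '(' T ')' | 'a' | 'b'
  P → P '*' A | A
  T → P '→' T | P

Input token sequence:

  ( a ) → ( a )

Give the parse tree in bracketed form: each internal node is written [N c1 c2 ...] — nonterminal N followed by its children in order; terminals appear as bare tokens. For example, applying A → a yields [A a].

T
P → T
A → T
( T ) → T
( P ) → T
( A ) → T
( a ) → T
( a ) → P
( a ) → A
( a ) → ( T )
( a ) → ( P )
( a ) → ( A )
( a ) → ( a )

[T [P [A ( [T [P [A a]]] )]] → [T [P [A ( [T [P [A a]]] )]]]]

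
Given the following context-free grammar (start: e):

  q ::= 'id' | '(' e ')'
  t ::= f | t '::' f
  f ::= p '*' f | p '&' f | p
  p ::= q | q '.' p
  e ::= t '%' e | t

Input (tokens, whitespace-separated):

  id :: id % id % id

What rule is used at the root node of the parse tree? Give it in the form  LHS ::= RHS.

[e [t [t [f [p [q id]]]] :: [f [p [q id]]]] % [e [t [f [p [q id]]]] % [e [t [f [p [q id]]]]]]]

e ::= t '%' e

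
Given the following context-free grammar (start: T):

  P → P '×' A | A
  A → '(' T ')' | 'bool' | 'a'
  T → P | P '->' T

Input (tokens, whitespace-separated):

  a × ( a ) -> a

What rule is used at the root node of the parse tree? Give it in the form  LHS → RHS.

[T [P [P [A a]] × [A ( [T [P [A a]]] )]] -> [T [P [A a]]]]

T → P '->' T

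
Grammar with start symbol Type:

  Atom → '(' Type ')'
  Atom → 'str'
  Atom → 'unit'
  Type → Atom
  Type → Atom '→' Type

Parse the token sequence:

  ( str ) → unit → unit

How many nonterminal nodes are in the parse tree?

[Type [Atom ( [Type [Atom str]] )] → [Type [Atom unit] → [Type [Atom unit]]]]

8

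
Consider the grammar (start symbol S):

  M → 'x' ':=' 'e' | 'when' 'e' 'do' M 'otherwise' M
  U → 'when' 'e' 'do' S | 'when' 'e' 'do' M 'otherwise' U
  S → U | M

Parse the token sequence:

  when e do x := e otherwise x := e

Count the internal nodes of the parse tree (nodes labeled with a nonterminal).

4

[S [M when e do [M x := e] otherwise [M x := e]]]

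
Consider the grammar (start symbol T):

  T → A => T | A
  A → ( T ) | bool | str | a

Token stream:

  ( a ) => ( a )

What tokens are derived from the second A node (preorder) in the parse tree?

[T [A ( [T [A a]] )] => [T [A ( [T [A a]] )]]]

a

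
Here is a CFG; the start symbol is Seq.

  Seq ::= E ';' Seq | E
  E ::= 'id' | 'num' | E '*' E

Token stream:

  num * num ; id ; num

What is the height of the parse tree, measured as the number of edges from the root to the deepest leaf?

4

[Seq [E [E num] * [E num]] ; [Seq [E id] ; [Seq [E num]]]]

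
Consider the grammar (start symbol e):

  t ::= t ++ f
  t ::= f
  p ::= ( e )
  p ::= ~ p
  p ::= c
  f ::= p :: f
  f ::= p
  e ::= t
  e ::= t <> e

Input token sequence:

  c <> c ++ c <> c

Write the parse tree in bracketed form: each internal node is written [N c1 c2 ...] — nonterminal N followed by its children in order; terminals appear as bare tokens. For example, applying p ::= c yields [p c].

[e [t [f [p c]]] <> [e [t [t [f [p c]]] ++ [f [p c]]] <> [e [t [f [p c]]]]]]

e
t <> e
f <> e
p <> e
c <> e
c <> t <> e
c <> t ++ f <> e
c <> f ++ f <> e
c <> p ++ f <> e
c <> c ++ f <> e
c <> c ++ p <> e
c <> c ++ c <> e
c <> c ++ c <> t
c <> c ++ c <> f
c <> c ++ c <> p
c <> c ++ c <> c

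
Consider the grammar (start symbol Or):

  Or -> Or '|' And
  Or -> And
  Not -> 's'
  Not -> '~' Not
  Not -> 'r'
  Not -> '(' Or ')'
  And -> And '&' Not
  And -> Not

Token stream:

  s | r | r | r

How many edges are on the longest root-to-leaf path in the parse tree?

6

[Or [Or [Or [Or [And [Not s]]] | [And [Not r]]] | [And [Not r]]] | [And [Not r]]]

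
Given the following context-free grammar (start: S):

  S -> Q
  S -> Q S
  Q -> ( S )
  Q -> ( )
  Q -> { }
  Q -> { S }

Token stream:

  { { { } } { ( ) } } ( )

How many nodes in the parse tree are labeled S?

6

[S [Q { [S [Q { [S [Q { }]] }] [S [Q { [S [Q ( )]] }]]] }] [S [Q ( )]]]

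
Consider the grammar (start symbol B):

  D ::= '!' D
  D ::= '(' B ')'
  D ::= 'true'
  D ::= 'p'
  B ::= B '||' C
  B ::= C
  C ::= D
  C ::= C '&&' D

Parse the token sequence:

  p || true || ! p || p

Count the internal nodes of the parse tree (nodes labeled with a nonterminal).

13

[B [B [B [B [C [D p]]] || [C [D true]]] || [C [D ! [D p]]]] || [C [D p]]]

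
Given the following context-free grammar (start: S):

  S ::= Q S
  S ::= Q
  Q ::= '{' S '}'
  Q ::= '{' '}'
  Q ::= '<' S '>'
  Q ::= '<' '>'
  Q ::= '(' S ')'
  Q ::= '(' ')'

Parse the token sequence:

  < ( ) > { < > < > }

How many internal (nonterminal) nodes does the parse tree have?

[S [Q < [S [Q ( )]] >] [S [Q { [S [Q < >] [S [Q < >]]] }]]]

10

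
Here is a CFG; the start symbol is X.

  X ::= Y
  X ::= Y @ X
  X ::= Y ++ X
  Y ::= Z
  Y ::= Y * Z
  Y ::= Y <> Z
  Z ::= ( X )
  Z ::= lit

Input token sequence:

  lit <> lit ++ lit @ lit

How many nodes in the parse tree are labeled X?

3

[X [Y [Y [Z lit]] <> [Z lit]] ++ [X [Y [Z lit]] @ [X [Y [Z lit]]]]]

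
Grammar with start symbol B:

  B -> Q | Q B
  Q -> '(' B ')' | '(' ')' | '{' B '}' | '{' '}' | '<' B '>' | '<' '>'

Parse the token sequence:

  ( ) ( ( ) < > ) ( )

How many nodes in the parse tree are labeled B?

[B [Q ( )] [B [Q ( [B [Q ( )] [B [Q < >]]] )] [B [Q ( )]]]]

5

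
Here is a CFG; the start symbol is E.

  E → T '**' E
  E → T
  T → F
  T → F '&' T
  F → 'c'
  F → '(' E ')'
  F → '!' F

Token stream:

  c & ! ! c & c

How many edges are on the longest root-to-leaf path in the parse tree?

6

[E [T [F c] & [T [F ! [F ! [F c]]] & [T [F c]]]]]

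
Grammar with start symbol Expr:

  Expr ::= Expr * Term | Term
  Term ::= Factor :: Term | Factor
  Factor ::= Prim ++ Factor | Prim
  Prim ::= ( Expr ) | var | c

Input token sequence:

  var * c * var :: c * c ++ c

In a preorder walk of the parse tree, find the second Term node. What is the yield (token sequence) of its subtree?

[Expr [Expr [Expr [Expr [Term [Factor [Prim var]]]] * [Term [Factor [Prim c]]]] * [Term [Factor [Prim var]] :: [Term [Factor [Prim c]]]]] * [Term [Factor [Prim c] ++ [Factor [Prim c]]]]]

c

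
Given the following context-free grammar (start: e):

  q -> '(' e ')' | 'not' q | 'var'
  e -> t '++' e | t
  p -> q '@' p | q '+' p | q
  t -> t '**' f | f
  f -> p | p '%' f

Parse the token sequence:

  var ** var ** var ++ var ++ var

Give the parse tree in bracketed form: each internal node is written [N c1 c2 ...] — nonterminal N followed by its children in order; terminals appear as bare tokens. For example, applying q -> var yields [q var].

[e [t [t [t [f [p [q var]]]] ** [f [p [q var]]]] ** [f [p [q var]]]] ++ [e [t [f [p [q var]]]] ++ [e [t [f [p [q var]]]]]]]

e
t ++ e
t ** f ++ e
t ** f ** f ++ e
f ** f ** f ++ e
p ** f ** f ++ e
q ** f ** f ++ e
var ** f ** f ++ e
var ** p ** f ++ e
var ** q ** f ++ e
var ** var ** f ++ e
var ** var ** p ++ e
var ** var ** q ++ e
var ** var ** var ++ e
var ** var ** var ++ t ++ e
var ** var ** var ++ f ++ e
var ** var ** var ++ p ++ e
var ** var ** var ++ q ++ e
var ** var ** var ++ var ++ e
var ** var ** var ++ var ++ t
var ** var ** var ++ var ++ f
var ** var ** var ++ var ++ p
var ** var ** var ++ var ++ q
var ** var ** var ++ var ++ var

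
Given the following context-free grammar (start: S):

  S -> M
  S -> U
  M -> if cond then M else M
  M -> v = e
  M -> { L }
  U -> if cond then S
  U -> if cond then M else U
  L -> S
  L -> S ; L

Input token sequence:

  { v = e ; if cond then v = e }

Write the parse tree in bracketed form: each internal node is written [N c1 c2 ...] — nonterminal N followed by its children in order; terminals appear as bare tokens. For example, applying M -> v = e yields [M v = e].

S
M
{ L }
{ S ; L }
{ M ; L }
{ v = e ; L }
{ v = e ; S }
{ v = e ; U }
{ v = e ; if cond then S }
{ v = e ; if cond then M }
{ v = e ; if cond then v = e }

[S [M { [L [S [M v = e]] ; [L [S [U if cond then [S [M v = e]]]]]] }]]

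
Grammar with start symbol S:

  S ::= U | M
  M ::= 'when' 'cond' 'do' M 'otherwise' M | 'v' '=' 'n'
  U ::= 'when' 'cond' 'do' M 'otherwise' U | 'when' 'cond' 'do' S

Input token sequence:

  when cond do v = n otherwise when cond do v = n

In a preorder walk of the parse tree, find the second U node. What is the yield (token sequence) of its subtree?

when cond do v = n

[S [U when cond do [M v = n] otherwise [U when cond do [S [M v = n]]]]]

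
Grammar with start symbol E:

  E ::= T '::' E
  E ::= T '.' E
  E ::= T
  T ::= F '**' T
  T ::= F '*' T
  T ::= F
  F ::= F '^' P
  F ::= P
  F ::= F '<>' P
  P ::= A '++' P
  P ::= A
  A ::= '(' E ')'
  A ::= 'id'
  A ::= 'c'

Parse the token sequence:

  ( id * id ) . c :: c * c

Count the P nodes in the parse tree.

6

[E [T [F [P [A ( [E [T [F [P [A id]]] * [T [F [P [A id]]]]]] )]]]] . [E [T [F [P [A c]]]] :: [E [T [F [P [A c]]] * [T [F [P [A c]]]]]]]]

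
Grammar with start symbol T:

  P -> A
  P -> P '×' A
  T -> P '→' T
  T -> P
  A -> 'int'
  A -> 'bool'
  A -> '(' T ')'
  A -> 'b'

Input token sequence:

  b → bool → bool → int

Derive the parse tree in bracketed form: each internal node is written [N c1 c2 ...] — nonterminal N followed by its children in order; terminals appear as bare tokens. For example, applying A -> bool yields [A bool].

T
P → T
A → T
b → T
b → P → T
b → A → T
b → bool → T
b → bool → P → T
b → bool → A → T
b → bool → bool → T
b → bool → bool → P
b → bool → bool → A
b → bool → bool → int

[T [P [A b]] → [T [P [A bool]] → [T [P [A bool]] → [T [P [A int]]]]]]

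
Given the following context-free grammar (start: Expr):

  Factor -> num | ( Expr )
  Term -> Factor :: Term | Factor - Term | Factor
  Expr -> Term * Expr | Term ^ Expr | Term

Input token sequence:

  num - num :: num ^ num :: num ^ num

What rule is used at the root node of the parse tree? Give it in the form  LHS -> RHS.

[Expr [Term [Factor num] - [Term [Factor num] :: [Term [Factor num]]]] ^ [Expr [Term [Factor num] :: [Term [Factor num]]] ^ [Expr [Term [Factor num]]]]]

Expr -> Term ^ Expr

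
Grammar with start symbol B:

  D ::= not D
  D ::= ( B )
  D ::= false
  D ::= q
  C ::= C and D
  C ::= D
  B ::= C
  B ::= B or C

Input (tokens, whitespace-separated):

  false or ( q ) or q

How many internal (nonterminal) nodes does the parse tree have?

[B [B [B [C [D false]]] or [C [D ( [B [C [D q]]] )]]] or [C [D q]]]

12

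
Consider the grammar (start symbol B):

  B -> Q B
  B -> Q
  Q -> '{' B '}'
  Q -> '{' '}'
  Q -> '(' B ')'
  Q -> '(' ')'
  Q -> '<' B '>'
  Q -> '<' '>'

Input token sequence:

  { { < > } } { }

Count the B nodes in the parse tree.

[B [Q { [B [Q { [B [Q < >]] }]] }] [B [Q { }]]]

4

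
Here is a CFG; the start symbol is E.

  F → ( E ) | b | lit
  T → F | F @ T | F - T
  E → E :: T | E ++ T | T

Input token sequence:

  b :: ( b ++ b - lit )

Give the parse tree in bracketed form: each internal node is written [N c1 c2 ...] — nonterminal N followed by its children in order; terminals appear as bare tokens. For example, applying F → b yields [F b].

[E [E [T [F b]]] :: [T [F ( [E [E [T [F b]]] ++ [T [F b] - [T [F lit]]]] )]]]

E
E :: T
T :: T
F :: T
b :: T
b :: F
b :: ( E )
b :: ( E ++ T )
b :: ( T ++ T )
b :: ( F ++ T )
b :: ( b ++ T )
b :: ( b ++ F - T )
b :: ( b ++ b - T )
b :: ( b ++ b - F )
b :: ( b ++ b - lit )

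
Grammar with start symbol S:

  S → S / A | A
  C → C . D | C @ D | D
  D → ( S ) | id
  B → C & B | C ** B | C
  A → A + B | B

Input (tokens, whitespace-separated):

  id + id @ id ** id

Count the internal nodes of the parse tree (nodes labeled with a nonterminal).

14

[S [A [A [B [C [D id]]]] + [B [C [C [D id]] @ [D id]] ** [B [C [D id]]]]]]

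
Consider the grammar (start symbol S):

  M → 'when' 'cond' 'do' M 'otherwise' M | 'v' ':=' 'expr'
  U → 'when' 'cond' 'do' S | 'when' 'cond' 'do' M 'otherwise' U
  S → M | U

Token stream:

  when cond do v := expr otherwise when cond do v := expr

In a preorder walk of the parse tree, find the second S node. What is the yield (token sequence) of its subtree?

v := expr

[S [U when cond do [M v := expr] otherwise [U when cond do [S [M v := expr]]]]]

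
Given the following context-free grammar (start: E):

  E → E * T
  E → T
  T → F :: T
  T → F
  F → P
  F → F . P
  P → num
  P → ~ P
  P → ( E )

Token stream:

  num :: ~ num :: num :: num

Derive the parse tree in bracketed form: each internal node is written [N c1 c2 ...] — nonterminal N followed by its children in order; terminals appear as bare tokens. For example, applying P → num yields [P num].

E
T
F :: T
P :: T
num :: T
num :: F :: T
num :: P :: T
num :: ~ P :: T
num :: ~ num :: T
num :: ~ num :: F :: T
num :: ~ num :: P :: T
num :: ~ num :: num :: T
num :: ~ num :: num :: F
num :: ~ num :: num :: P
num :: ~ num :: num :: num

[E [T [F [P num]] :: [T [F [P ~ [P num]]] :: [T [F [P num]] :: [T [F [P num]]]]]]]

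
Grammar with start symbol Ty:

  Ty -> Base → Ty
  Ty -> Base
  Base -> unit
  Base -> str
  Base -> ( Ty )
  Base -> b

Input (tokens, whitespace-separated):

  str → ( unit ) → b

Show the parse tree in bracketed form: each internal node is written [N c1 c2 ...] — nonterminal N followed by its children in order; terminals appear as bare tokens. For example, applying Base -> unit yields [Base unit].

[Ty [Base str] → [Ty [Base ( [Ty [Base unit]] )] → [Ty [Base b]]]]

Ty
Base → Ty
str → Ty
str → Base → Ty
str → ( Ty ) → Ty
str → ( Base ) → Ty
str → ( unit ) → Ty
str → ( unit ) → Base
str → ( unit ) → b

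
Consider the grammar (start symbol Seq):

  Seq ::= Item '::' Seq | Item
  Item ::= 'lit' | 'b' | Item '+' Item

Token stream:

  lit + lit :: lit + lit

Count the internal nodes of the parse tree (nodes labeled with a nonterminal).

[Seq [Item [Item lit] + [Item lit]] :: [Seq [Item [Item lit] + [Item lit]]]]

8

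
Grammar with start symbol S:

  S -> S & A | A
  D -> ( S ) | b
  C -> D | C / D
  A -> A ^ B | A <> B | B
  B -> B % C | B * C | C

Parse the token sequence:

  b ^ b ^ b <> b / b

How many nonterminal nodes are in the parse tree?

[S [A [A [A [A [B [C [D b]]]] ^ [B [C [D b]]]] ^ [B [C [D b]]]] <> [B [C [C [D b]] / [D b]]]]]

19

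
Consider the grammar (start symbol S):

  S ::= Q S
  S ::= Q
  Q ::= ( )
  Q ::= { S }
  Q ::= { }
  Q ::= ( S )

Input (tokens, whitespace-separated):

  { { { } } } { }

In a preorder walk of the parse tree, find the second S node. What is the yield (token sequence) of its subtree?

{ { } }

[S [Q { [S [Q { [S [Q { }]] }]] }] [S [Q { }]]]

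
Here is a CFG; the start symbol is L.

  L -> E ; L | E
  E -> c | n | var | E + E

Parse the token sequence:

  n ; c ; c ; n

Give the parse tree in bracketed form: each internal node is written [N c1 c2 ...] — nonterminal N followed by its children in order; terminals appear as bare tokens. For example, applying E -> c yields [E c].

[L [E n] ; [L [E c] ; [L [E c] ; [L [E n]]]]]

L
E ; L
n ; L
n ; E ; L
n ; c ; L
n ; c ; E ; L
n ; c ; c ; L
n ; c ; c ; E
n ; c ; c ; n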